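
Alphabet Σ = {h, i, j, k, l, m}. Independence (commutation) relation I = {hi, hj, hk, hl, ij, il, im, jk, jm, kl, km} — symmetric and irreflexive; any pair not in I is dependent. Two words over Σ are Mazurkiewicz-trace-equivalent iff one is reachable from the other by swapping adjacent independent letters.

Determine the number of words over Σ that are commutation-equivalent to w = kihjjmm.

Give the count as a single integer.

210

#0=k has no predecessor
#1=i depends on [0:k]
#2=h has no predecessor
#3=j has no predecessor
#4=j depends on [3:j]
#5=m depends on [2:h]
#6=m depends on [5:m]
sources: [0:k, 2:h, 3:j]
N(rest) = Σ N(rest − s) over sources s of rest; N(one piece) = 1:
  size 1 → [1]=1  [4]=1  [6]=1
  size 2 → [0,1]=1  [1,4]=2  [1,6]=2  [3,4]=1  [4,6]=2  [5,6]=1
  size 3 → [0,1,4]=3  [0,1,6]=3  [1,3,4]=3  [1,4,6]=6  [1,5,6]=3  [2,5,6]=1  [3,4,6]=3  [4,5,6]=3
  size 4 → [0,1,3,4]=6  [0,1,4,6]=12  [0,1,5,6]=6  [1,2,5,6]=4  [1,3,4,6]=12  [1,4,5,6]=12  [2,4,5,6]=4  [3,4,5,6]=6
  size 5 → [0,1,2,5,6]=10  [0,1,3,4,6]=30  [0,1,4,5,6]=30  [1,2,4,5,6]=20  [1,3,4,5,6]=30  [2,3,4,5,6]=10
  first=0(k) contributes 60
  first=2(h) contributes 90
  first=3(j) contributes 60
|[w]| = 210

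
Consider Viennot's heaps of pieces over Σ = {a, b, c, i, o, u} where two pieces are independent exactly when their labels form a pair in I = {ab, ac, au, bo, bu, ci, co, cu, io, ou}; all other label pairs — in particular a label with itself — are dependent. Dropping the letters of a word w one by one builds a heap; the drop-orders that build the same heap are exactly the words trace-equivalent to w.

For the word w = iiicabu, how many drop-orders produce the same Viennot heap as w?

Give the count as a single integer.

30

#0=i has no predecessor
#1=i depends on [0:i]
#2=i depends on [1:i]
#3=c has no predecessor
#4=a depends on [2:i]
#5=b depends on [2:i, 3:c]
#6=u depends on [2:i]
sources: [0:i, 3:c]
N(rest) = Σ N(rest − s) over sources s of rest; N(one piece) = 1:
  size 1 → [4]=1  [5]=1  [6]=1
  size 2 → [3,5]=1  [4,5]=2  [4,6]=2  [5,6]=2
  size 3 → [3,4,5]=3  [3,5,6]=3  [4,5,6]=6
  size 4 → [2,4,5,6]=6  [3,4,5,6]=12
  size 5 → [1,2,4,5,6]=6  [2,3,4,5,6]=18
  first=0(i) contributes 24
  first=3(c) contributes 6
|[w]| = 30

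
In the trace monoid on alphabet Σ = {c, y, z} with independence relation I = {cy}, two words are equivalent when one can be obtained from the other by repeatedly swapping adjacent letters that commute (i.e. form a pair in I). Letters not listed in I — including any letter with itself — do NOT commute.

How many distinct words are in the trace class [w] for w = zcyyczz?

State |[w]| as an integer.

6

0(z) covers ∅
1(c) covers 0:z
2(y) covers 0:z
3(y) covers 2:y
4(c) covers 1:c
5(z) covers 3:y, 4:c
6(z) covers 5:z
floor of heap: 0:z
completions by unplaced set U, small U first (add the entries for U minus each lowest piece of U):
  |U|=1: {6}:1
  |U|=2: {5,6}:1
  |U|=3: {3,5,6}:1  {4,5,6}:1
  |U|=4: {1,4,5,6}:1  {2,3,5,6}:1  {3,4,5,6}:2
  |U|=5: {1,3,4,5,6}:3  {2,3,4,5,6}:3
  start at 0(z): 6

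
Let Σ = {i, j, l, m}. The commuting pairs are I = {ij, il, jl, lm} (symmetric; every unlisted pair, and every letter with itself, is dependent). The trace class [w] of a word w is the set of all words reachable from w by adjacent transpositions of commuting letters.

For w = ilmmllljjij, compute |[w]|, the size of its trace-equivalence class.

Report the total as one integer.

1320

piece 0:i — minimal
piece 1:l — minimal
piece 2:m rests on {0:i}
piece 3:m rests on {2:m}
piece 4:l rests on {1:l}
piece 5:l rests on {4:l}
piece 6:l rests on {5:l}
piece 7:j rests on {3:m}
piece 8:j rests on {7:j}
piece 9:i rests on {3:m}
piece 10:j rests on {8:j}
minimal pieces: {0:i, 1:l}
ways to finish when only these pieces remain (= sum over removing one remaining piece with nothing left below it):
  1 left: {6}→1  {9}→1  {10}→1
  2 left: {5,6}→1  {6,9}→2  {6,10}→2  {8,10}→1  {9,10}→2
  3 left: {4,5,6}→1  {5,6,9}→3  {5,6,10}→3  {6,8,10}→3  {6,9,10}→6  {7,8,10}→1  {8,9,10}→3
  4 left: {1,4,5,6}→1  {4,5,6,9}→4  {4,5,6,10}→4  {5,6,8,10}→6  {5,6,9,10}→12  {6,7,8,10}→4  {6,8,9,10}→12  {7,8,9,10}→4
  5 left: {1,4,5,6,9}→5  {1,4,5,6,10}→5  {3,7,8,9,10}→4  {4,5,6,8,10}→10  {4,5,6,9,10}→20  {5,6,7,8,10}→10  {5,6,8,9,10}→30  {6,7,8,9,10}→20
  6 left: {1,4,5,6,8,10}→15  {1,4,5,6,9,10}→30  {2,3,7,8,9,10}→4  {3,6,7,8,9,10}→24  {4,5,6,7,8,10}→20  {4,5,6,8,9,10}→60  {5,6,7,8,9,10}→60
  7 left: {0,2,3,7,8,9,10}→4  {1,4,5,6,7,8,10}→35  {1,4,5,6,8,9,10}→105  {2,3,6,7,8,9,10}→28  {3,5,6,7,8,9,10}→84  {4,5,6,7,8,9,10}→140
  8 left: {0,2,3,6,7,8,9,10}→32  {1,4,5,6,7,8,9,10}→280  {2,3,5,6,7,8,9,10}→112  {3,4,5,6,7,8,9,10}→224
  9 left: {0,2,3,5,6,7,8,9,10}→144  {1,3,4,5,6,7,8,9,10}→504  {2,3,4,5,6,7,8,9,10}→336
  placing 0:i first → 840 extensions
  placing 1:l first → 480 extensions
total linear extensions = 1320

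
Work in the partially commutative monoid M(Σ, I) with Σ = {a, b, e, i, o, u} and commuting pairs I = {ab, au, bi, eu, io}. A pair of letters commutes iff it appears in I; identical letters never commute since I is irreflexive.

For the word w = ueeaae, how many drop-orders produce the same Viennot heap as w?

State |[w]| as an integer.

6

0(u) covers ∅
1(e) covers ∅
2(e) covers 1:e
3(a) covers 2:e
4(a) covers 3:a
5(e) covers 4:a
floor of heap: 0:u, 1:e
completions by unplaced set U, small U first (add the entries for U minus each lowest piece of U):
  |U|=1: {0}:1  {5}:1
  |U|=2: {0,5}:2  {4,5}:1
  |U|=3: {0,4,5}:3  {3,4,5}:1
  |U|=4: {0,3,4,5}:4  {2,3,4,5}:1
  start at 0(u): 1
  start at 1(e): 5
sum over floor = 6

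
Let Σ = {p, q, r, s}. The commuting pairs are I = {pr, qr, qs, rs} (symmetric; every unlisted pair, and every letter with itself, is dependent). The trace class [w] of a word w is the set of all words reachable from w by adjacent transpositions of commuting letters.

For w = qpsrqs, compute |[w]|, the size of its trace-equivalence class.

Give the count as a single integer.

drop 0:q onto floor
drop 1:p onto {0:q}
drop 2:s onto {1:p}
drop 3:r onto floor
drop 4:q onto {1:p}
drop 5:s onto {2:s}
ground layer = {0:q, 3:r}
drop-orders for the pieces not yet dropped (sum over which currently-grounded one goes next):
  1 to go: {3} 1  {4} 1  {5} 1
  2 to go: {2,5} 1  {3,4} 2  {3,5} 2  {4,5} 2
  3 to go: {2,3,5} 3  {2,4,5} 3  {3,4,5} 6
  4 to go: {1,2,4,5} 3  {2,3,4,5} 12
  if 0:q drops first: 15 orders
  if 3:r drops first: 3 orders
heap linearizations: 18

18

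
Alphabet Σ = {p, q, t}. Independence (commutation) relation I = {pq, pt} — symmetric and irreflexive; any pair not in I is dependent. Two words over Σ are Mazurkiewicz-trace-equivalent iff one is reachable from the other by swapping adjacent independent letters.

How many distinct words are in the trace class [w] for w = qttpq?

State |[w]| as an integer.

drop 0:q onto floor
drop 1:t onto {0:q}
drop 2:t onto {1:t}
drop 3:p onto floor
drop 4:q onto {2:t}
ground layer = {0:q, 3:p}
drop-orders for the pieces not yet dropped (sum over which currently-grounded one goes next):
  1 to go: {3} 1  {4} 1
  2 to go: {2,4} 1  {3,4} 2
  3 to go: {1,2,4} 1  {2,3,4} 3
  if 0:q drops first: 4 orders
  if 3:p drops first: 1 orders
heap linearizations: 5

5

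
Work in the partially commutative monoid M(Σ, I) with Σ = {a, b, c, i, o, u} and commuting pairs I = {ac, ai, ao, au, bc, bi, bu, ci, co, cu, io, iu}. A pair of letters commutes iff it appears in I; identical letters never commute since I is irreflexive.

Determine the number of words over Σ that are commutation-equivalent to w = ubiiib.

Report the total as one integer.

60

drop 0:u onto floor
drop 1:b onto floor
drop 2:i onto floor
drop 3:i onto {2:i}
drop 4:i onto {3:i}
drop 5:b onto {1:b}
ground layer = {0:u, 1:b, 2:i}
drop-orders for the pieces not yet dropped (sum over which currently-grounded one goes next):
  1 to go: {0} 1  {4} 1  {5} 1
  2 to go: {0,4} 2  {0,5} 2  {1,5} 1  {3,4} 1  {4,5} 2
  3 to go: {0,1,5} 3  {0,3,4} 3  {0,4,5} 6  {1,4,5} 3  {2,3,4} 1  {3,4,5} 3
  4 to go: {0,1,4,5} 12  {0,2,3,4} 4  {0,3,4,5} 12  {1,3,4,5} 6  {2,3,4,5} 4
  if 0:u drops first: 10 orders
  if 1:b drops first: 20 orders
  if 2:i drops first: 30 orders
heap linearizations: 60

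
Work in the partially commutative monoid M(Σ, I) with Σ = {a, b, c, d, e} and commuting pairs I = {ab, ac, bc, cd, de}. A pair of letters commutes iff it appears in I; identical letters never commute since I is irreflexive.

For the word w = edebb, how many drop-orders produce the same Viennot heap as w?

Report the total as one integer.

0(e) covers ∅
1(d) covers ∅
2(e) covers 0:e
3(b) covers 1:d, 2:e
4(b) covers 3:b
floor of heap: 0:e, 1:d
completions by unplaced set U, small U first (add the entries for U minus each lowest piece of U):
  |U|=1: {4}:1
  |U|=2: {3,4}:1
  |U|=3: {1,3,4}:1  {2,3,4}:1
  start at 0(e): 2
  start at 1(d): 1
sum over floor = 3

3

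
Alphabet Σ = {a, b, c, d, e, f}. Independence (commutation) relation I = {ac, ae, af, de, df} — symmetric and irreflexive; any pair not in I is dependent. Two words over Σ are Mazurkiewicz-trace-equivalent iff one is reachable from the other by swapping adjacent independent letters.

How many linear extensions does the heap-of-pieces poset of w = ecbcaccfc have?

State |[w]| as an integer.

6

#0=e has no predecessor
#1=c depends on [0:e]
#2=b depends on [1:c]
#3=c depends on [2:b]
#4=a depends on [2:b]
#5=c depends on [3:c]
#6=c depends on [5:c]
#7=f depends on [6:c]
#8=c depends on [7:f]
sources: [0:e]
N(rest) = Σ N(rest − s) over sources s of rest; N(one piece) = 1:
  size 1 → [4]=1  [8]=1
  size 2 → [4,8]=2  [7,8]=1
  size 3 → [4,7,8]=3  [6,7,8]=1
  size 4 → [4,6,7,8]=4  [5,6,7,8]=1
  size 5 → [3,5,6,7,8]=1  [4,5,6,7,8]=5
  size 6 → [3,4,5,6,7,8]=6
  size 7 → [2,3,4,5,6,7,8]=6
  first=0(e) contributes 6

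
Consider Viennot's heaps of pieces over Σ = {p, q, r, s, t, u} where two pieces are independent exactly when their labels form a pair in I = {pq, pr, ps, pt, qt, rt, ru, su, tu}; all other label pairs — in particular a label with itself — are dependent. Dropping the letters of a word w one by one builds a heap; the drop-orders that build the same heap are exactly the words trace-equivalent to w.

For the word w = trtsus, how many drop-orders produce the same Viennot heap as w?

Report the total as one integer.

0(t) covers ∅
1(r) covers ∅
2(t) covers 0:t
3(s) covers 1:r, 2:t
4(u) covers ∅
5(s) covers 3:s
floor of heap: 0:t, 1:r, 4:u
completions by unplaced set U, small U first (add the entries for U minus each lowest piece of U):
  |U|=1: {4}:1  {5}:1
  |U|=2: {3,5}:1  {4,5}:2
  |U|=3: {1,3,5}:1  {2,3,5}:1  {3,4,5}:3
  |U|=4: {0,2,3,5}:1  {1,2,3,5}:2  {1,3,4,5}:4  {2,3,4,5}:4
  start at 0(t): 10
  start at 1(r): 5
  start at 4(u): 3
sum over floor = 18

18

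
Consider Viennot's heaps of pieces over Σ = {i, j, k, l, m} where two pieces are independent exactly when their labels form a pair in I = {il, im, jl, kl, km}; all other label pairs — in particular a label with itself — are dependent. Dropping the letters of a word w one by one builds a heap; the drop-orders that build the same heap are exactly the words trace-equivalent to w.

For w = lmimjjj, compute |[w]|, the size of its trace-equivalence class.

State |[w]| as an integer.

4

piece 0:l — minimal
piece 1:m rests on {0:l}
piece 2:i — minimal
piece 3:m rests on {1:m}
piece 4:j rests on {2:i, 3:m}
piece 5:j rests on {4:j}
piece 6:j rests on {5:j}
minimal pieces: {0:l, 2:i}
ways to finish when only these pieces remain (= sum over removing one remaining piece with nothing left below it):
  1 left: {6}→1
  2 left: {5,6}→1
  3 left: {4,5,6}→1
  4 left: {2,4,5,6}→1  {3,4,5,6}→1
  5 left: {1,3,4,5,6}→1  {2,3,4,5,6}→2
  placing 0:l first → 3 extensions
  placing 2:i first → 1 extensions
total linear extensions = 4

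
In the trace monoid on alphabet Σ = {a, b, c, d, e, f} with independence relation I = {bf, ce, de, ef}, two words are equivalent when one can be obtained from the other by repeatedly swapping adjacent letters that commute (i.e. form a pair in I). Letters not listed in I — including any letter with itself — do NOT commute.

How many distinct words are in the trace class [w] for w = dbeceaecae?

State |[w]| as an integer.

6

drop 0:d onto floor
drop 1:b onto {0:d}
drop 2:e onto {1:b}
drop 3:c onto {1:b}
drop 4:e onto {2:e}
drop 5:a onto {3:c, 4:e}
drop 6:e onto {5:a}
drop 7:c onto {5:a}
drop 8:a onto {6:e, 7:c}
drop 9:e onto {8:a}
ground layer = {0:d}
drop-orders for the pieces not yet dropped (sum over which currently-grounded one goes next):
  1 to go: {9} 1
  2 to go: {8,9} 1
  3 to go: {6,8,9} 1  {7,8,9} 1
  4 to go: {6,7,8,9} 2
  5 to go: {5,6,7,8,9} 2
  6 to go: {3,5,6,7,8,9} 2  {4,5,6,7,8,9} 2
  7 to go: {2,4,5,6,7,8,9} 2  {3,4,5,6,7,8,9} 4
  8 to go: {2,3,4,5,6,7,8,9} 6
  if 0:d drops first: 6 orders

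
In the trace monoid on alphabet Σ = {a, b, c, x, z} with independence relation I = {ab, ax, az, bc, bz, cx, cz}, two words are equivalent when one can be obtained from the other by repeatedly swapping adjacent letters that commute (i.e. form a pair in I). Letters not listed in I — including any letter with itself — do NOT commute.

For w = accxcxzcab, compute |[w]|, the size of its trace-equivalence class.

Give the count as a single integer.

0(a) covers ∅
1(c) covers 0:a
2(c) covers 1:c
3(x) covers ∅
4(c) covers 2:c
5(x) covers 3:x
6(z) covers 5:x
7(c) covers 4:c
8(a) covers 7:c
9(b) covers 5:x
floor of heap: 0:a, 3:x
completions by unplaced set U, small U first (add the entries for U minus each lowest piece of U):
  |U|=1: {6}:1  {8}:1  {9}:1
  |U|=2: {6,8}:2  {6,9}:2  {7,8}:1  {8,9}:2
  |U|=3: {4,7,8}:1  {5,6,9}:2  {6,7,8}:3  {6,8,9}:6  {7,8,9}:3
  |U|=4: {2,4,7,8}:1  {3,5,6,9}:2  {4,6,7,8}:4  {4,7,8,9}:4  {5,6,8,9}:8  {6,7,8,9}:12
  |U|=5: {1,2,4,7,8}:1  {2,4,6,7,8}:5  {2,4,7,8,9}:5  {3,5,6,8,9}:10  {4,6,7,8,9}:20  {5,6,7,8,9}:20
  |U|=6: {0,1,2,4,7,8}:1  {1,2,4,6,7,8}:6  {1,2,4,7,8,9}:6  {2,4,6,7,8,9}:30  {3,5,6,7,8,9}:30  {4,5,6,7,8,9}:40
  |U|=7: {0,1,2,4,6,7,8}:7  {0,1,2,4,7,8,9}:7  {1,2,4,6,7,8,9}:42  {2,4,5,6,7,8,9}:70  {3,4,5,6,7,8,9}:70
  |U|=8: {0,1,2,4,6,7,8,9}:56  {1,2,4,5,6,7,8,9}:112  {2,3,4,5,6,7,8,9}:140
  start at 0(a): 252
  start at 3(x): 168
sum over floor = 420

420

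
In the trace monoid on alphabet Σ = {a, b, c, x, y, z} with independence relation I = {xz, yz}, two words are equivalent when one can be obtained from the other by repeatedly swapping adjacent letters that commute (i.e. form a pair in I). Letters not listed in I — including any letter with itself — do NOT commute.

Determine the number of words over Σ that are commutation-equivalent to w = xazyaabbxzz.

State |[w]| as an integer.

drop 0:x onto floor
drop 1:a onto {0:x}
drop 2:z onto {1:a}
drop 3:y onto {1:a}
drop 4:a onto {2:z, 3:y}
drop 5:a onto {4:a}
drop 6:b onto {5:a}
drop 7:b onto {6:b}
drop 8:x onto {7:b}
drop 9:z onto {7:b}
drop 10:z onto {9:z}
ground layer = {0:x}
drop-orders for the pieces not yet dropped (sum over which currently-grounded one goes next):
  1 to go: {8} 1  {10} 1
  2 to go: {8,10} 2  {9,10} 1
  3 to go: {8,9,10} 3
  4 to go: {7,8,9,10} 3
  5 to go: {6,7,8,9,10} 3
  6 to go: {5,6,7,8,9,10} 3
  7 to go: {4,5,6,7,8,9,10} 3
  8 to go: {2,4,5,6,7,8,9,10} 3  {3,4,5,6,7,8,9,10} 3
  9 to go: {2,3,4,5,6,7,8,9,10} 6
  if 0:x drops first: 6 orders

6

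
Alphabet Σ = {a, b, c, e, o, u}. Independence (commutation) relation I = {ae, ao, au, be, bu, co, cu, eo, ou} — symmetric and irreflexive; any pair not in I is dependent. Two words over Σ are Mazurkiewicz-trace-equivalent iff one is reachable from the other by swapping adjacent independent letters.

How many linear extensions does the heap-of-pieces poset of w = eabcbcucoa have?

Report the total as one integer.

96

drop 0:e onto floor
drop 1:a onto floor
drop 2:b onto {1:a}
drop 3:c onto {0:e, 2:b}
drop 4:b onto {3:c}
drop 5:c onto {4:b}
drop 6:u onto {0:e}
drop 7:c onto {5:c}
drop 8:o onto {4:b}
drop 9:a onto {7:c}
ground layer = {0:e, 1:a}
drop-orders for the pieces not yet dropped (sum over which currently-grounded one goes next):
  1 to go: {6} 1  {8} 1  {9} 1
  2 to go: {6,8} 2  {6,9} 2  {7,9} 1  {8,9} 2
  3 to go: {5,7,9} 1  {6,7,9} 3  {6,8,9} 6  {7,8,9} 3
  4 to go: {5,6,7,9} 4  {5,7,8,9} 4  {6,7,8,9} 12
  5 to go: {4,5,7,8,9} 4  {5,6,7,8,9} 20
  6 to go: {3,4,5,7,8,9} 4  {4,5,6,7,8,9} 24
  7 to go: {2,3,4,5,7,8,9} 4  {3,4,5,6,7,8,9} 28
  8 to go: {0,3,4,5,6,7,8,9} 28  {1,2,3,4,5,7,8,9} 4  {2,3,4,5,6,7,8,9} 32
  if 0:e drops first: 36 orders
  if 1:a drops first: 60 orders
heap linearizations: 96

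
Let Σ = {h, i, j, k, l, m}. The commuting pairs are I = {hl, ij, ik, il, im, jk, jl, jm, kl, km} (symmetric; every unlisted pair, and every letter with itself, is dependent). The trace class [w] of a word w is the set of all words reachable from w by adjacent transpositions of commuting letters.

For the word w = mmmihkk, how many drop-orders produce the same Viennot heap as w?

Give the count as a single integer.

4

#0=m has no predecessor
#1=m depends on [0:m]
#2=m depends on [1:m]
#3=i has no predecessor
#4=h depends on [2:m, 3:i]
#5=k depends on [4:h]
#6=k depends on [5:k]
sources: [0:m, 3:i]
N(rest) = Σ N(rest − s) over sources s of rest; N(one piece) = 1:
  size 1 → [6]=1
  size 2 → [5,6]=1
  size 3 → [4,5,6]=1
  size 4 → [2,4,5,6]=1  [3,4,5,6]=1
  size 5 → [1,2,4,5,6]=1  [2,3,4,5,6]=2
  first=0(m) contributes 3
  first=3(i) contributes 1
|[w]| = 4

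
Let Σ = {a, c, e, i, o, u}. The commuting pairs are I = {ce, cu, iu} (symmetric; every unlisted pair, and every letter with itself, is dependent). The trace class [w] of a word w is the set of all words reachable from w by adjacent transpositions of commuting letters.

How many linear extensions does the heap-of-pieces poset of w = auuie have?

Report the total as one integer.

drop 0:a onto floor
drop 1:u onto {0:a}
drop 2:u onto {1:u}
drop 3:i onto {0:a}
drop 4:e onto {2:u, 3:i}
ground layer = {0:a}
drop-orders for the pieces not yet dropped (sum over which currently-grounded one goes next):
  1 to go: {4} 1
  2 to go: {2,4} 1  {3,4} 1
  3 to go: {1,2,4} 1  {2,3,4} 2
  if 0:a drops first: 3 orders

3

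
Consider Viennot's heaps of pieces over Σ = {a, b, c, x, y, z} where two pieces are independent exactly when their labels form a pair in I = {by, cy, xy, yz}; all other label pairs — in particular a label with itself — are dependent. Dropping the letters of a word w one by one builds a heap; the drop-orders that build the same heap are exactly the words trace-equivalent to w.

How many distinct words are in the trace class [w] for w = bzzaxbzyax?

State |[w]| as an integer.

0(b) covers ∅
1(z) covers 0:b
2(z) covers 1:z
3(a) covers 2:z
4(x) covers 3:a
5(b) covers 4:x
6(z) covers 5:b
7(y) covers 3:a
8(a) covers 6:z, 7:y
9(x) covers 8:a
floor of heap: 0:b
completions by unplaced set U, small U first (add the entries for U minus each lowest piece of U):
  |U|=1: {9}:1
  |U|=2: {8,9}:1
  |U|=3: {6,8,9}:1  {7,8,9}:1
  |U|=4: {5,6,8,9}:1  {6,7,8,9}:2
  |U|=5: {4,5,6,8,9}:1  {5,6,7,8,9}:3
  |U|=6: {4,5,6,7,8,9}:4
  |U|=7: {3,4,5,6,7,8,9}:4
  |U|=8: {2,3,4,5,6,7,8,9}:4
  start at 0(b): 4

4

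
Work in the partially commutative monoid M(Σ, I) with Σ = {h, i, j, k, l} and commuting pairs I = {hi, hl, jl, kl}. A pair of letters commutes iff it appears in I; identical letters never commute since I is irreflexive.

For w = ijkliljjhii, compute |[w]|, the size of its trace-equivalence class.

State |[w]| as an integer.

drop 0:i onto floor
drop 1:j onto {0:i}
drop 2:k onto {1:j}
drop 3:l onto {0:i}
drop 4:i onto {2:k, 3:l}
drop 5:l onto {4:i}
drop 6:j onto {4:i}
drop 7:j onto {6:j}
drop 8:h onto {7:j}
drop 9:i onto {5:l, 7:j}
drop 10:i onto {9:i}
ground layer = {0:i}
drop-orders for the pieces not yet dropped (sum over which currently-grounded one goes next):
  1 to go: {8} 1  {10} 1
  2 to go: {8,10} 2  {9,10} 1
  3 to go: {5,9,10} 1  {8,9,10} 3
  4 to go: {5,8,9,10} 4  {7,8,9,10} 3
  5 to go: {5,7,8,9,10} 7  {6,7,8,9,10} 3
  6 to go: {5,6,7,8,9,10} 10
  7 to go: {4,5,6,7,8,9,10} 10
  8 to go: {2,4,5,6,7,8,9,10} 10  {3,4,5,6,7,8,9,10} 10
  9 to go: {1,2,4,5,6,7,8,9,10} 10  {2,3,4,5,6,7,8,9,10} 20
  if 0:i drops first: 30 orders

30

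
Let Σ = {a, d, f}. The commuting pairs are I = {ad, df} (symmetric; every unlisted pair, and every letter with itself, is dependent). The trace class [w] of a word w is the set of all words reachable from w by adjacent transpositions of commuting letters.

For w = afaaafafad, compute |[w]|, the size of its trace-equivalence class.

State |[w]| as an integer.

10

0(a) covers ∅
1(f) covers 0:a
2(a) covers 1:f
3(a) covers 2:a
4(a) covers 3:a
5(f) covers 4:a
6(a) covers 5:f
7(f) covers 6:a
8(a) covers 7:f
9(d) covers ∅
floor of heap: 0:a, 9:d
completions by unplaced set U, small U first (add the entries for U minus each lowest piece of U):
  |U|=1: {8}:1  {9}:1
  |U|=2: {7,8}:1  {8,9}:2
  |U|=3: {6,7,8}:1  {7,8,9}:3
  |U|=4: {5,6,7,8}:1  {6,7,8,9}:4
  |U|=5: {4,5,6,7,8}:1  {5,6,7,8,9}:5
  |U|=6: {3,4,5,6,7,8}:1  {4,5,6,7,8,9}:6
  |U|=7: {2,3,4,5,6,7,8}:1  {3,4,5,6,7,8,9}:7
  |U|=8: {1,2,3,4,5,6,7,8}:1  {2,3,4,5,6,7,8,9}:8
  start at 0(a): 9
  start at 9(d): 1
sum over floor = 10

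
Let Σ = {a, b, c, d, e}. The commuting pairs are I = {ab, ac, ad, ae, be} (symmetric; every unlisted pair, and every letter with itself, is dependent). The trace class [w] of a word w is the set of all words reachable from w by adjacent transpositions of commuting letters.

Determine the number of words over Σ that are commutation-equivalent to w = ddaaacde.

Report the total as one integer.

56

piece 0:d — minimal
piece 1:d rests on {0:d}
piece 2:a — minimal
piece 3:a rests on {2:a}
piece 4:a rests on {3:a}
piece 5:c rests on {1:d}
piece 6:d rests on {5:c}
piece 7:e rests on {6:d}
minimal pieces: {0:d, 2:a}
ways to finish when only these pieces remain (= sum over removing one remaining piece with nothing left below it):
  1 left: {4}→1  {7}→1
  2 left: {3,4}→1  {4,7}→2  {6,7}→1
  3 left: {2,3,4}→1  {3,4,7}→3  {4,6,7}→3  {5,6,7}→1
  4 left: {1,5,6,7}→1  {2,3,4,7}→4  {3,4,6,7}→6  {4,5,6,7}→4
  5 left: {0,1,5,6,7}→1  {1,4,5,6,7}→5  {2,3,4,6,7}→10  {3,4,5,6,7}→10
  6 left: {0,1,4,5,6,7}→6  {1,3,4,5,6,7}→15  {2,3,4,5,6,7}→20
  placing 0:d first → 35 extensions
  placing 2:a first → 21 extensions
total linear extensions = 56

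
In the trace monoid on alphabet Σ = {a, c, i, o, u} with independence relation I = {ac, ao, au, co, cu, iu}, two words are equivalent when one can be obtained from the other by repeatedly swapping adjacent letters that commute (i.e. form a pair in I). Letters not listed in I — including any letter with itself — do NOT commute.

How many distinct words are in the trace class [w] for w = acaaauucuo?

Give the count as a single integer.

drop 0:a onto floor
drop 1:c onto floor
drop 2:a onto {0:a}
drop 3:a onto {2:a}
drop 4:a onto {3:a}
drop 5:u onto floor
drop 6:u onto {5:u}
drop 7:c onto {1:c}
drop 8:u onto {6:u}
drop 9:o onto {8:u}
ground layer = {0:a, 1:c, 5:u}
drop-orders for the pieces not yet dropped (sum over which currently-grounded one goes next):
  1 to go: {4} 1  {7} 1  {9} 1
  2 to go: {1,7} 1  {3,4} 1  {4,7} 2  {4,9} 2  {7,9} 2  {8,9} 1
  3 to go: {1,4,7} 3  {1,7,9} 3  {2,3,4} 1  {3,4,7} 3  {3,4,9} 3  {4,7,9} 6  {4,8,9} 3  {6,8,9} 1  {7,8,9} 3
  4 to go: {0,2,3,4} 1  {1,3,4,7} 6  {1,4,7,9} 12  {1,7,8,9} 6  {2,3,4,7} 4  {2,3,4,9} 4  {3,4,7,9} 12  {3,4,8,9} 6  {4,6,8,9} 4  {4,7,8,9} 12  {5,6,8,9} 1  {6,7,8,9} 4
  5 to go: {0,2,3,4,7} 5  {0,2,3,4,9} 5  {1,2,3,4,7} 10  {1,3,4,7,9} 30  {1,4,7,8,9} 30  {1,6,7,8,9} 10  {2,3,4,7,9} 20  {2,3,4,8,9} 10  {3,4,6,8,9} 10  {3,4,7,8,9} 30  {4,5,6,8,9} 5  {4,6,7,8,9} 20  {5,6,7,8,9} 5
  6 to go: {0,1,2,3,4,7} 15  {0,2,3,4,7,9} 30  {0,2,3,4,8,9} 15  {1,2,3,4,7,9} 60  {1,3,4,7,8,9} 90  {1,4,6,7,8,9} 60  {1,5,6,7,8,9} 15  {2,3,4,6,8,9} 20  {2,3,4,7,8,9} 60  {3,4,5,6,8,9} 15  {3,4,6,7,8,9} 60  {4,5,6,7,8,9} 30
  7 to go: {0,1,2,3,4,7,9} 105  {0,2,3,4,6,8,9} 35  {0,2,3,4,7,8,9} 105  {1,2,3,4,7,8,9} 210  {1,3,4,6,7,8,9} 210  {1,4,5,6,7,8,9} 105  {2,3,4,5,6,8,9} 35  {2,3,4,6,7,8,9} 140  {3,4,5,6,7,8,9} 105
  8 to go: {0,1,2,3,4,7,8,9} 420  {0,2,3,4,5,6,8,9} 70  {0,2,3,4,6,7,8,9} 280  {1,2,3,4,6,7,8,9} 560  {1,3,4,5,6,7,8,9} 420  {2,3,4,5,6,7,8,9} 280
  if 0:a drops first: 1260 orders
  if 1:c drops first: 630 orders
  if 5:u drops first: 1260 orders
heap linearizations: 3150

3150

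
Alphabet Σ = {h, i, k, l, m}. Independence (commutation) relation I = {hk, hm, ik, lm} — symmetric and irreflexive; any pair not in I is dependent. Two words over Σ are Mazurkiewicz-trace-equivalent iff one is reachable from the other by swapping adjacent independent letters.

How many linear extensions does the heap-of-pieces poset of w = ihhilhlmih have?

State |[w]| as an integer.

4

#0=i has no predecessor
#1=h depends on [0:i]
#2=h depends on [1:h]
#3=i depends on [2:h]
#4=l depends on [3:i]
#5=h depends on [4:l]
#6=l depends on [5:h]
#7=m depends on [3:i]
#8=i depends on [6:l, 7:m]
#9=h depends on [8:i]
sources: [0:i]
N(rest) = Σ N(rest − s) over sources s of rest; N(one piece) = 1:
  size 1 → [9]=1
  size 2 → [8,9]=1
  size 3 → [6,8,9]=1  [7,8,9]=1
  size 4 → [5,6,8,9]=1  [6,7,8,9]=2
  size 5 → [4,5,6,8,9]=1  [5,6,7,8,9]=3
  size 6 → [4,5,6,7,8,9]=4
  size 7 → [3,4,5,6,7,8,9]=4
  size 8 → [2,3,4,5,6,7,8,9]=4
  first=0(i) contributes 4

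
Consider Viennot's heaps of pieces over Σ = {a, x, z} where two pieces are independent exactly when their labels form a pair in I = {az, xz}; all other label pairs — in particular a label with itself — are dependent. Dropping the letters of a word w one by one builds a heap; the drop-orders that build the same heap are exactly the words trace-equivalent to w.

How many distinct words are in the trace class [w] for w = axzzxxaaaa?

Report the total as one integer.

piece 0:a — minimal
piece 1:x rests on {0:a}
piece 2:z — minimal
piece 3:z rests on {2:z}
piece 4:x rests on {1:x}
piece 5:x rests on {4:x}
piece 6:a rests on {5:x}
piece 7:a rests on {6:a}
piece 8:a rests on {7:a}
piece 9:a rests on {8:a}
minimal pieces: {0:a, 2:z}
ways to finish when only these pieces remain (= sum over removing one remaining piece with nothing left below it):
  1 left: {3}→1  {9}→1
  2 left: {2,3}→1  {3,9}→2  {8,9}→1
  3 left: {2,3,9}→3  {3,8,9}→3  {7,8,9}→1
  4 left: {2,3,8,9}→6  {3,7,8,9}→4  {6,7,8,9}→1
  5 left: {2,3,7,8,9}→10  {3,6,7,8,9}→5  {5,6,7,8,9}→1
  6 left: {2,3,6,7,8,9}→15  {3,5,6,7,8,9}→6  {4,5,6,7,8,9}→1
  7 left: {1,4,5,6,7,8,9}→1  {2,3,5,6,7,8,9}→21  {3,4,5,6,7,8,9}→7
  8 left: {0,1,4,5,6,7,8,9}→1  {1,3,4,5,6,7,8,9}→8  {2,3,4,5,6,7,8,9}→28
  placing 0:a first → 36 extensions
  placing 2:z first → 9 extensions
total linear extensions = 45

45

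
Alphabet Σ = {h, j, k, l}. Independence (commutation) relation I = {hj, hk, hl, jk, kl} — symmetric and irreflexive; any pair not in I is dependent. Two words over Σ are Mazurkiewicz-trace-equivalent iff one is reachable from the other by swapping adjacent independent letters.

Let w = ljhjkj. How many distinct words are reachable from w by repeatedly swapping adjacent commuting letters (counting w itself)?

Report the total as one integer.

piece 0:l — minimal
piece 1:j rests on {0:l}
piece 2:h — minimal
piece 3:j rests on {1:j}
piece 4:k — minimal
piece 5:j rests on {3:j}
minimal pieces: {0:l, 2:h, 4:k}
ways to finish when only these pieces remain (= sum over removing one remaining piece with nothing left below it):
  1 left: {2}→1  {4}→1  {5}→1
  2 left: {2,4}→2  {2,5}→2  {3,5}→1  {4,5}→2
  3 left: {1,3,5}→1  {2,3,5}→3  {2,4,5}→6  {3,4,5}→3
  4 left: {0,1,3,5}→1  {1,2,3,5}→4  {1,3,4,5}→4  {2,3,4,5}→12
  placing 0:l first → 20 extensions
  placing 2:h first → 5 extensions
  placing 4:k first → 5 extensions
total linear extensions = 30

30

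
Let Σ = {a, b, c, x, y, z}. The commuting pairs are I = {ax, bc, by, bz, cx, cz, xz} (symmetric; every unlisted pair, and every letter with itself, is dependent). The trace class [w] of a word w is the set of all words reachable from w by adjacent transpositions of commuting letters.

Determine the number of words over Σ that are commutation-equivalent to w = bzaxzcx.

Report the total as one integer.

#0=b has no predecessor
#1=z has no predecessor
#2=a depends on [0:b, 1:z]
#3=x depends on [0:b]
#4=z depends on [2:a]
#5=c depends on [2:a]
#6=x depends on [3:x]
sources: [0:b, 1:z]
N(rest) = Σ N(rest − s) over sources s of rest; N(one piece) = 1:
  size 1 → [4]=1  [5]=1  [6]=1
  size 2 → [3,6]=1  [4,5]=2  [4,6]=2  [5,6]=2
  size 3 → [2,4,5]=2  [3,4,6]=3  [3,5,6]=3  [4,5,6]=6
  size 4 → [1,2,4,5]=2  [2,4,5,6]=8  [3,4,5,6]=12
  size 5 → [1,2,4,5,6]=10  [2,3,4,5,6]=20
  first=0(b) contributes 30
  first=1(z) contributes 20
|[w]| = 50

50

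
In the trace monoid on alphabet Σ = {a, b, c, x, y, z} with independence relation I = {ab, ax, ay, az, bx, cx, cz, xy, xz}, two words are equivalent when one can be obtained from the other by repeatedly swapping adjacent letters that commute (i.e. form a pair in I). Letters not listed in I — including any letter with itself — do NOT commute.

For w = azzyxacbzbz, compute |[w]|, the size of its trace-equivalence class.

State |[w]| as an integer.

110

piece 0:a — minimal
piece 1:z — minimal
piece 2:z rests on {1:z}
piece 3:y rests on {2:z}
piece 4:x — minimal
piece 5:a rests on {0:a}
piece 6:c rests on {3:y, 5:a}
piece 7:b rests on {6:c}
piece 8:z rests on {7:b}
piece 9:b rests on {8:z}
piece 10:z rests on {9:b}
minimal pieces: {0:a, 1:z, 4:x}
ways to finish when only these pieces remain (= sum over removing one remaining piece with nothing left below it):
  1 left: {4}→1  {10}→1
  2 left: {4,10}→2  {9,10}→1
  3 left: {4,9,10}→3  {8,9,10}→1
  4 left: {4,8,9,10}→4  {7,8,9,10}→1
  5 left: {4,7,8,9,10}→5  {6,7,8,9,10}→1
  6 left: {3,6,7,8,9,10}→1  {4,6,7,8,9,10}→6  {5,6,7,8,9,10}→1
  7 left: {0,5,6,7,8,9,10}→1  {2,3,6,7,8,9,10}→1  {3,4,6,7,8,9,10}→7  {3,5,6,7,8,9,10}→2  {4,5,6,7,8,9,10}→7
  8 left: {0,3,5,6,7,8,9,10}→3  {0,4,5,6,7,8,9,10}→8  {1,2,3,6,7,8,9,10}→1  {2,3,4,6,7,8,9,10}→8  {2,3,5,6,7,8,9,10}→3  {3,4,5,6,7,8,9,10}→16
  9 left: {0,2,3,5,6,7,8,9,10}→6  {0,3,4,5,6,7,8,9,10}→27  {1,2,3,4,6,7,8,9,10}→9  {1,2,3,5,6,7,8,9,10}→4  {2,3,4,5,6,7,8,9,10}→27
  placing 0:a first → 40 extensions
  placing 1:z first → 60 extensions
  placing 4:x first → 10 extensions
total linear extensions = 110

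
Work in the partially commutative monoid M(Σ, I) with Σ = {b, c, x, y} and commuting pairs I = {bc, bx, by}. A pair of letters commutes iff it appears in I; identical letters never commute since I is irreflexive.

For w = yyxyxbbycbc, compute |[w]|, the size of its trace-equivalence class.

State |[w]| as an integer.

#0=y has no predecessor
#1=y depends on [0:y]
#2=x depends on [1:y]
#3=y depends on [2:x]
#4=x depends on [3:y]
#5=b has no predecessor
#6=b depends on [5:b]
#7=y depends on [4:x]
#8=c depends on [7:y]
#9=b depends on [6:b]
#10=c depends on [8:c]
sources: [0:y, 5:b]
N(rest) = Σ N(rest − s) over sources s of rest; N(one piece) = 1:
  size 1 → [9]=1  [10]=1
  size 2 → [6,9]=1  [8,10]=1  [9,10]=2
  size 3 → [5,6,9]=1  [6,9,10]=3  [7,8,10]=1  [8,9,10]=3
  size 4 → [4,7,8,10]=1  [5,6,9,10]=4  [6,8,9,10]=6  [7,8,9,10]=4
  size 5 → [3,4,7,8,10]=1  [4,7,8,9,10]=5  [5,6,8,9,10]=10  [6,7,8,9,10]=10
  size 6 → [2,3,4,7,8,10]=1  [3,4,7,8,9,10]=6  [4,6,7,8,9,10]=15  [5,6,7,8,9,10]=20
  size 7 → [1,2,3,4,7,8,10]=1  [2,3,4,7,8,9,10]=7  [3,4,6,7,8,9,10]=21  [4,5,6,7,8,9,10]=35
  size 8 → [0,1,2,3,4,7,8,10]=1  [1,2,3,4,7,8,9,10]=8  [2,3,4,6,7,8,9,10]=28  [3,4,5,6,7,8,9,10]=56
  size 9 → [0,1,2,3,4,7,8,9,10]=9  [1,2,3,4,6,7,8,9,10]=36  [2,3,4,5,6,7,8,9,10]=84
  first=0(y) contributes 120
  first=5(b) contributes 45
|[w]| = 165

165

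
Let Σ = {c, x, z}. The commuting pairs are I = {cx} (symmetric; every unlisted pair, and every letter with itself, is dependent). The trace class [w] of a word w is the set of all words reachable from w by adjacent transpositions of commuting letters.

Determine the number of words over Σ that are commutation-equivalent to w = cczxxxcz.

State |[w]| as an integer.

#0=c has no predecessor
#1=c depends on [0:c]
#2=z depends on [1:c]
#3=x depends on [2:z]
#4=x depends on [3:x]
#5=x depends on [4:x]
#6=c depends on [2:z]
#7=z depends on [5:x, 6:c]
sources: [0:c]
N(rest) = Σ N(rest − s) over sources s of rest; N(one piece) = 1:
  size 1 → [7]=1
  size 2 → [5,7]=1  [6,7]=1
  size 3 → [4,5,7]=1  [5,6,7]=2
  size 4 → [3,4,5,7]=1  [4,5,6,7]=3
  size 5 → [3,4,5,6,7]=4
  size 6 → [2,3,4,5,6,7]=4
  first=0(c) contributes 4

4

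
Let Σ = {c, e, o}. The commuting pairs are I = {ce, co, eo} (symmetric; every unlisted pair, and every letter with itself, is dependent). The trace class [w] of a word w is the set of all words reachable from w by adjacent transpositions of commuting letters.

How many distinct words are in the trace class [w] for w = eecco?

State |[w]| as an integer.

0(e) covers ∅
1(e) covers 0:e
2(c) covers ∅
3(c) covers 2:c
4(o) covers ∅
floor of heap: 0:e, 2:c, 4:o
completions by unplaced set U, small U first (add the entries for U minus each lowest piece of U):
  |U|=1: {1}:1  {3}:1  {4}:1
  |U|=2: {0,1}:1  {1,3}:2  {1,4}:2  {2,3}:1  {3,4}:2
  |U|=3: {0,1,3}:3  {0,1,4}:3  {1,2,3}:3  {1,3,4}:6  {2,3,4}:3
  start at 0(e): 12
  start at 2(c): 12
  start at 4(o): 6
sum over floor = 30

30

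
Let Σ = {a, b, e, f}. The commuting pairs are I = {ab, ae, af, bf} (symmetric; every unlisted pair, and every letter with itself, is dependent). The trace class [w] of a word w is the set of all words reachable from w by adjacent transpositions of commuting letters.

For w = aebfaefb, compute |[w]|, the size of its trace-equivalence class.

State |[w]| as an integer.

112

drop 0:a onto floor
drop 1:e onto floor
drop 2:b onto {1:e}
drop 3:f onto {1:e}
drop 4:a onto {0:a}
drop 5:e onto {2:b, 3:f}
drop 6:f onto {5:e}
drop 7:b onto {5:e}
ground layer = {0:a, 1:e}
drop-orders for the pieces not yet dropped (sum over which currently-grounded one goes next):
  1 to go: {4} 1  {6} 1  {7} 1
  2 to go: {0,4} 1  {4,6} 2  {4,7} 2  {6,7} 2
  3 to go: {0,4,6} 3  {0,4,7} 3  {4,6,7} 6  {5,6,7} 2
  4 to go: {0,4,6,7} 12  {2,5,6,7} 2  {3,5,6,7} 2  {4,5,6,7} 8
  5 to go: {0,4,5,6,7} 20  {2,3,5,6,7} 4  {2,4,5,6,7} 10  {3,4,5,6,7} 10
  6 to go: {0,2,4,5,6,7} 30  {0,3,4,5,6,7} 30  {1,2,3,5,6,7} 4  {2,3,4,5,6,7} 24
  if 0:a drops first: 28 orders
  if 1:e drops first: 84 orders
heap linearizations: 112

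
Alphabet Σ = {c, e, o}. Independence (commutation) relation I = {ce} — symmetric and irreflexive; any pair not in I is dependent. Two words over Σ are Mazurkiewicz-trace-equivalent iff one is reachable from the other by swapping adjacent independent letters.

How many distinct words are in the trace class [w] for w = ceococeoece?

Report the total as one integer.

12

0(c) covers ∅
1(e) covers ∅
2(o) covers 0:c, 1:e
3(c) covers 2:o
4(o) covers 3:c
5(c) covers 4:o
6(e) covers 4:o
7(o) covers 5:c, 6:e
8(e) covers 7:o
9(c) covers 7:o
10(e) covers 8:e
floor of heap: 0:c, 1:e
completions by unplaced set U, small U first (add the entries for U minus each lowest piece of U):
  |U|=1: {9}:1  {10}:1
  |U|=2: {8,10}:1  {9,10}:2
  |U|=3: {8,9,10}:3
  |U|=4: {7,8,9,10}:3
  |U|=5: {5,7,8,9,10}:3  {6,7,8,9,10}:3
  |U|=6: {5,6,7,8,9,10}:6
  |U|=7: {4,5,6,7,8,9,10}:6
  |U|=8: {3,4,5,6,7,8,9,10}:6
  |U|=9: {2,3,4,5,6,7,8,9,10}:6
  start at 0(c): 6
  start at 1(e): 6
sum over floor = 12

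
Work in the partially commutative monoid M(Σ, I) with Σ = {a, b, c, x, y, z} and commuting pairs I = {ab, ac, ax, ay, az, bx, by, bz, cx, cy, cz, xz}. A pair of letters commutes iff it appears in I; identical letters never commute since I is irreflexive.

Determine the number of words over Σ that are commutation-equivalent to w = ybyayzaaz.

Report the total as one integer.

504

drop 0:y onto floor
drop 1:b onto floor
drop 2:y onto {0:y}
drop 3:a onto floor
drop 4:y onto {2:y}
drop 5:z onto {4:y}
drop 6:a onto {3:a}
drop 7:a onto {6:a}
drop 8:z onto {5:z}
ground layer = {0:y, 1:b, 3:a}
drop-orders for the pieces not yet dropped (sum over which currently-grounded one goes next):
  1 to go: {1} 1  {7} 1  {8} 1
  2 to go: {1,7} 2  {1,8} 2  {5,8} 1  {6,7} 1  {7,8} 2
  3 to go: {1,5,8} 3  {1,6,7} 3  {1,7,8} 6  {3,6,7} 1  {4,5,8} 1  {5,7,8} 3  {6,7,8} 3
  4 to go: {1,3,6,7} 4  {1,4,5,8} 4  {1,5,7,8} 12  {1,6,7,8} 12  {2,4,5,8} 1  {3,6,7,8} 4  {4,5,7,8} 4  {5,6,7,8} 6
  5 to go: {0,2,4,5,8} 1  {1,2,4,5,8} 5  {1,3,6,7,8} 20  {1,4,5,7,8} 20  {1,5,6,7,8} 30  {2,4,5,7,8} 5  {3,5,6,7,8} 10  {4,5,6,7,8} 10
  6 to go: {0,1,2,4,5,8} 6  {0,2,4,5,7,8} 6  {1,2,4,5,7,8} 30  {1,3,5,6,7,8} 60  {1,4,5,6,7,8} 60  {2,4,5,6,7,8} 15  {3,4,5,6,7,8} 20
  7 to go: {0,1,2,4,5,7,8} 42  {0,2,4,5,6,7,8} 21  {1,2,4,5,6,7,8} 105  {1,3,4,5,6,7,8} 140  {2,3,4,5,6,7,8} 35
  if 0:y drops first: 280 orders
  if 1:b drops first: 56 orders
  if 3:a drops first: 168 orders
heap linearizations: 504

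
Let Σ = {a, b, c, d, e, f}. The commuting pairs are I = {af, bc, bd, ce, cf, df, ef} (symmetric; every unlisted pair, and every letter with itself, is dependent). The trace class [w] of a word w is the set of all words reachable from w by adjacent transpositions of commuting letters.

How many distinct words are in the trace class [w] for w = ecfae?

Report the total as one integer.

0(e) covers ∅
1(c) covers ∅
2(f) covers ∅
3(a) covers 0:e, 1:c
4(e) covers 3:a
floor of heap: 0:e, 1:c, 2:f
completions by unplaced set U, small U first (add the entries for U minus each lowest piece of U):
  |U|=1: {2}:1  {4}:1
  |U|=2: {2,4}:2  {3,4}:1
  |U|=3: {0,3,4}:1  {1,3,4}:1  {2,3,4}:3
  start at 0(e): 4
  start at 1(c): 4
  start at 2(f): 2
sum over floor = 10

10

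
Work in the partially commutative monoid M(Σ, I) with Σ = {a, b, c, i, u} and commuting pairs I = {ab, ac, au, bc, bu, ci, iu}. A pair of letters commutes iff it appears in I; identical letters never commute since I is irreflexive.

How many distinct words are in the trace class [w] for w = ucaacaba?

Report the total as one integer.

280

0(u) covers ∅
1(c) covers 0:u
2(a) covers ∅
3(a) covers 2:a
4(c) covers 1:c
5(a) covers 3:a
6(b) covers ∅
7(a) covers 5:a
floor of heap: 0:u, 2:a, 6:b
completions by unplaced set U, small U first (add the entries for U minus each lowest piece of U):
  |U|=1: {4}:1  {6}:1  {7}:1
  |U|=2: {1,4}:1  {4,6}:2  {4,7}:2  {5,7}:1  {6,7}:2
  |U|=3: {0,1,4}:1  {1,4,6}:3  {1,4,7}:3  {3,5,7}:1  {4,5,7}:3  {4,6,7}:6  {5,6,7}:3
  |U|=4: {0,1,4,6}:4  {0,1,4,7}:4  {1,4,5,7}:6  {1,4,6,7}:12  {2,3,5,7}:1  {3,4,5,7}:4  {3,5,6,7}:4  {4,5,6,7}:12
  |U|=5: {0,1,4,5,7}:10  {0,1,4,6,7}:20  {1,3,4,5,7}:10  {1,4,5,6,7}:30  {2,3,4,5,7}:5  {2,3,5,6,7}:5  {3,4,5,6,7}:20
  |U|=6: {0,1,3,4,5,7}:20  {0,1,4,5,6,7}:60  {1,2,3,4,5,7}:15  {1,3,4,5,6,7}:60  {2,3,4,5,6,7}:30
  start at 0(u): 105
  start at 2(a): 140
  start at 6(b): 35
sum over floor = 280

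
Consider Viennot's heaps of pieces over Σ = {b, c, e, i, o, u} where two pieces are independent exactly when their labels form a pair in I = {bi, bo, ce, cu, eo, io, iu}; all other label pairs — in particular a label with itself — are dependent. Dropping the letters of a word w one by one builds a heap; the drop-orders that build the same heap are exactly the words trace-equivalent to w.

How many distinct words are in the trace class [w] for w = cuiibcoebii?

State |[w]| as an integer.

piece 0:c — minimal
piece 1:u — minimal
piece 2:i rests on {0:c}
piece 3:i rests on {2:i}
piece 4:b rests on {0:c, 1:u}
piece 5:c rests on {3:i, 4:b}
piece 6:o rests on {5:c}
piece 7:e rests on {3:i, 4:b}
piece 8:b rests on {5:c, 7:e}
piece 9:i rests on {5:c, 7:e}
piece 10:i rests on {9:i}
minimal pieces: {0:c, 1:u}
ways to finish when only these pieces remain (= sum over removing one remaining piece with nothing left below it):
  1 left: {6}→1  {8}→1  {10}→1
  2 left: {6,8}→2  {6,10}→2  {8,10}→2  {9,10}→1
  3 left: {6,8,10}→6  {6,9,10}→3  {8,9,10}→3
  4 left: {6,8,9,10}→12  {7,8,9,10}→3
  5 left: {5,6,8,9,10}→12  {6,7,8,9,10}→15
  6 left: {5,6,7,8,9,10}→27
  7 left: {3,5,6,7,8,9,10}→27  {4,5,6,7,8,9,10}→27
  8 left: {1,4,5,6,7,8,9,10}→27  {2,3,5,6,7,8,9,10}→27  {3,4,5,6,7,8,9,10}→54
  9 left: {1,3,4,5,6,7,8,9,10}→81  {2,3,4,5,6,7,8,9,10}→81
  placing 0:c first → 162 extensions
  placing 1:u first → 81 extensions
total linear extensions = 243

243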